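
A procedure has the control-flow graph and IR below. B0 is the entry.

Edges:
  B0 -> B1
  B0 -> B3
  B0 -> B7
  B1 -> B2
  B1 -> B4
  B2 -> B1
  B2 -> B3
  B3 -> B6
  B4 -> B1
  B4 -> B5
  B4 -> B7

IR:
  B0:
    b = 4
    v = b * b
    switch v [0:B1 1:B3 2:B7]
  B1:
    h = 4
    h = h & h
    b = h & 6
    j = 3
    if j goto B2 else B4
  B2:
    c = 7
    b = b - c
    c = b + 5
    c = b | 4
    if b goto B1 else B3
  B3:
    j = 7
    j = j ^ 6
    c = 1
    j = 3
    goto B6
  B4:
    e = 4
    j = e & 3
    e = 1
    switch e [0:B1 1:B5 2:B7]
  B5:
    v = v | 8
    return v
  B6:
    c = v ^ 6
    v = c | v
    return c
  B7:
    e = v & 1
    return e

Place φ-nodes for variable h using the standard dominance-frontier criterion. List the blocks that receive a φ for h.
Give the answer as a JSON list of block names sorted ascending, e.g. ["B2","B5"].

idom tree: B1←B0 B2←B1 B3←B0 B4←B1 B5←B4 B6←B3 B7←B0
Dom∩ at merges:
  B1: preds {B0,B2,B4}: {B0} ∩ {B0,B1,B2} ∩ {B0,B1,B4} = {B0}; idom=B0
  B3: preds {B0,B2}: {B0} ∩ {B0,B1,B2} = {B0}; idom=B0
  B7: preds {B0,B4}: {B0} ∩ {B0,B1,B4} = {B0}; idom=B0

DF walk-up:
  B1←B0: walk · to B0
  B1←B2: walk B2→B1 to B0
  B1←B4: walk B4→B1 to B0
  B3←B0: walk · to B0
  B3←B2: walk B2→B1 to B0
  B7←B0: walk · to B0
  B7←B4: walk B4→B1 to B0
  B0 → ∅
  B1 → {B1,B3,B7}
  B2 → {B1,B3}
  B3 → ∅
  B4 → {B1,B7}
  B5 → ∅
  B6 → ∅
  B7 → ∅

φ for h: defs {B1}
  DF⁺ = {B1,B3,B7}

Answer: ["B1", "B3", "B7"]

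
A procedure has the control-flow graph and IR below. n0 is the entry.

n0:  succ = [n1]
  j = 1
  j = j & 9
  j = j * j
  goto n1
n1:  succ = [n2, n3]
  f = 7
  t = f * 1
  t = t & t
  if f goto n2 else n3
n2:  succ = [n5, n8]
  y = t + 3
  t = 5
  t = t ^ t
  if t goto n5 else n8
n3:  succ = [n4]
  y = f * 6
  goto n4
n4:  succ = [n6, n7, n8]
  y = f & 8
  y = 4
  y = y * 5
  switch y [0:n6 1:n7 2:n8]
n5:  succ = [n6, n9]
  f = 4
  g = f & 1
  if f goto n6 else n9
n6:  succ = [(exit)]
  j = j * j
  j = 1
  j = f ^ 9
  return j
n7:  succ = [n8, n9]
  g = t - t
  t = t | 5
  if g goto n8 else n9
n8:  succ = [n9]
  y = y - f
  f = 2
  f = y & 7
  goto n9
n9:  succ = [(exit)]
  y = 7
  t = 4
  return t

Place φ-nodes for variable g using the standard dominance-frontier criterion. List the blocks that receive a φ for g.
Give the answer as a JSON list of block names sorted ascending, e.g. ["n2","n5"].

Answer: ["n6", "n8", "n9"]

Derivation:
idom tree: n1←n0 n2←n1 n3←n1 n4←n3 n5←n2 n6←n1 n7←n4 n8←n1 n9←n1
Dom∩ at merges:
  n6: preds {n4,n5}: {n0,n1,n3,n4} ∩ {n0,n1,n2,n5} = {n0,n1}; idom=n1
  n8: preds {n2,n4,n7}: {n0,n1,n2} ∩ {n0,n1,n3,n4} ∩ {n0,n1,n3,n4,n7} = {n0,n1}; idom=n1
  n9: preds {n5,n7,n8}: {n0,n1,n2,n5} ∩ {n0,n1,n3,n4,n7} ∩ {n0,n1,n8} = {n0,n1}; idom=n1

DF walk-up:
  n6←n4: walk n4→n3 to n1
  n6←n5: walk n5→n2 to n1
  n8←n2: walk n2 to n1
  n8←n4: walk n4→n3 to n1
  n8←n7: walk n7→n4→n3 to n1
  n9←n5: walk n5→n2 to n1
  n9←n7: walk n7→n4→n3 to n1
  n9←n8: walk n8 to n1
  DF(n0)=∅
  DF(n1)=∅
  DF(n2)={n6,n8,n9}
  DF(n3)={n6,n8,n9}
  DF(n4)={n6,n8,n9}
  DF(n5)={n6,n9}
  DF(n6)=∅
  DF(n7)={n8,n9}
  DF(n8)={n9}
  DF(n9)=∅

φ for g: defs {n5,n7}
  DF⁺ = {n6,n8,n9}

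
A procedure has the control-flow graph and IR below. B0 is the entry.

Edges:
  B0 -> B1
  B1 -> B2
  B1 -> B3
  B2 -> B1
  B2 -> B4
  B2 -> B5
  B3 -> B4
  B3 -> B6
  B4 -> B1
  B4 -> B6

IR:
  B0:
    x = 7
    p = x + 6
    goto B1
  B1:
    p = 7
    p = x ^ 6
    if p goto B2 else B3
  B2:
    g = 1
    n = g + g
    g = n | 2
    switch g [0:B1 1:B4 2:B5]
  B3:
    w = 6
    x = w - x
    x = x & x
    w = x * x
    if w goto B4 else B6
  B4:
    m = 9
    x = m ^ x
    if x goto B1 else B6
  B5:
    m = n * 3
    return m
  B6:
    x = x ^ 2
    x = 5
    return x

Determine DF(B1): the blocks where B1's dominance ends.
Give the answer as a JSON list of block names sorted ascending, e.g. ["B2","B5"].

Answer: ["B1"]

Derivation:
idom tree: B1←B0 B2←B1 B3←B1 B4←B1 B5←B2 B6←B1
Join-block Dom:
  B1: preds {B0,B2,B4}: {B0} ∩ {B0,B1,B2} ∩ {B0,B1,B4} = {B0}; idom=B0
  B4: preds {B2,B3}: {B0,B1,B2} ∩ {B0,B1,B3} = {B0,B1}; idom=B1
  B6: preds {B3,B4}: {B0,B1,B3} ∩ {B0,B1,B4} = {B0,B1}; idom=B1

DF walk-up:
  join B1 pred B0: · stop@B0
  join B1 pred B2: B2→B1 stop@B0
  join B1 pred B4: B4→B1 stop@B0
  join B4 pred B2: B2 stop@B1
  join B4 pred B3: B3 stop@B1
  join B6 pred B3: B3 stop@B1
  join B6 pred B4: B4 stop@B1
  B0 → ∅
  B1 → {B1}
  B2 → {B1,B4}
  B3 → {B4,B6}
  B4 → {B1,B6}
  B5 → ∅
  B6 → ∅

DF(B1) = ["B1"]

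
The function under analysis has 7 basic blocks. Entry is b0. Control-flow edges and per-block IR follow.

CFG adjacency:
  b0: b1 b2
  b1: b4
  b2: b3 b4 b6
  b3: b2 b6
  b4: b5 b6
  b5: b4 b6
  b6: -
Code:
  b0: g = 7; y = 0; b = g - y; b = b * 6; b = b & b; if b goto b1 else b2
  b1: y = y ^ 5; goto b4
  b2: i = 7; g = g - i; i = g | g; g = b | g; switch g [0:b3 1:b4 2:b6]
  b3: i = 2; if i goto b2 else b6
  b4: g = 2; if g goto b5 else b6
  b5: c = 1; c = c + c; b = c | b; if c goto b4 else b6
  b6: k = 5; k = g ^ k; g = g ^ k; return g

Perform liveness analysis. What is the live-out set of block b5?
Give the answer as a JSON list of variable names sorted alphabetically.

Per-block:
  b0: def={b,g,y} ue=∅
  b1: def={y} ue={y}
  b2: def={g,i} ue={b,g}
  b3: def={i} ue=∅
  b4: def={g} ue=∅
  b5: def={b,c} ue={b}
  b6: def={g,k} ue={g}

Backward fixpoint:
  live b0: ∅→{b,g,y}
  live b1: {b,y}→{b}
  live b2: {b,g}→{b,g}
  live b3: {b,g}→{b,g}
  live b4: {b}→{b,g}
  live b5: {b,g}→{b,g}
  live b6: {g}→∅

live-out(b5) = ["b", "g"]

Answer: ["b", "g"]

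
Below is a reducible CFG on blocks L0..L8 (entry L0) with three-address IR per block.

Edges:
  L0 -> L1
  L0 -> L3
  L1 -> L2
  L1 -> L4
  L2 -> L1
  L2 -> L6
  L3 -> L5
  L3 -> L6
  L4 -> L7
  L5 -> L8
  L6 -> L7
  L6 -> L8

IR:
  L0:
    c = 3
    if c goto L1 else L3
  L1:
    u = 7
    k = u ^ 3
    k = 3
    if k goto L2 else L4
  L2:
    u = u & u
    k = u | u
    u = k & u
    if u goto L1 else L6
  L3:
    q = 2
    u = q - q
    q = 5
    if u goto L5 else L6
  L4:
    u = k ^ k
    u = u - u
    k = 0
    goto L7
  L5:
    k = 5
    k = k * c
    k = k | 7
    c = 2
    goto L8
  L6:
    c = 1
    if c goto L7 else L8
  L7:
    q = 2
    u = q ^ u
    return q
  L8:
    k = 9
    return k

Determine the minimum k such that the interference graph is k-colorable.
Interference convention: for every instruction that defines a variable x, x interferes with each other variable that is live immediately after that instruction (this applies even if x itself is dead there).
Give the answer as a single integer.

Answer: 3

Analysis:
Block summaries:
  L0: def={c} ue=∅
  L1: def={k,u} ue=∅
  L2: def={k,u} ue={u}
  L3: def={q,u} ue=∅
  L4: def={k,u} ue={k}
  L5: def={c,k} ue={c}
  L6: def={c} ue=∅
  L7: def={q,u} ue={u}
  L8: def={k} ue=∅

Liveness:
  L0 li=∅ lo={c}
  L1 li=∅ lo={k,u}
  L2 li={u} lo={u}
  L3 li={c} lo={c,u}
  L4 li={k} lo={u}
  L5 li={c} lo=∅
  L6 li={u} lo={u}
  L7 li={u} lo=∅
  L8 li=∅ lo=∅

Interfere edges:
  c — {k,q,u}
  k — {c,u}
  q — {c,u}
  u — {c,k,q}

Chromatic number:
  lower bound: {c,k,u} mutually conflict ⇒ χ ≥ 3
  assign c→r0 k→r2 q→r2 u→r1 — no edge inside a register ⇒ χ ≤ 3
  χ = 3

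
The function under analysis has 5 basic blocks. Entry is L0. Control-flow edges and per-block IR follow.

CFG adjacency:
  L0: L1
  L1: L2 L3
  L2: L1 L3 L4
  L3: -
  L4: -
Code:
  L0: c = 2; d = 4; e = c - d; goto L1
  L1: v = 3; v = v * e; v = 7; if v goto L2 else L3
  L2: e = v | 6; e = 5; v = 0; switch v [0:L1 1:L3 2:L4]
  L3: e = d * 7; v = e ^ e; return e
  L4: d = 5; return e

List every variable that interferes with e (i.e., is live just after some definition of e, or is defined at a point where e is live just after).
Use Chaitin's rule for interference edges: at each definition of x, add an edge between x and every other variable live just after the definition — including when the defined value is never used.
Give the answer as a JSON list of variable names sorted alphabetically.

Answer: ["d", "v"]

Working:
Block summaries:
  L0: def={c,d,e} ue=∅
  L1: def={v} ue={e}
  L2: def={e,v} ue={v}
  L3: def={e,v} ue={d}
  L4: def={d} ue={e}

Liveness:
  L0 li=∅ lo={d,e}
  L1 li={d,e} lo={d,v}
  L2 li={d,v} lo={d,e}
  L3 li={d} lo=∅
  L4 li={e} lo=∅

Interfere edges:
  c: {d}
  d: {c,e,v}
  e: {d,v}
  v: {d,e}

N(e) = ["d", "v"]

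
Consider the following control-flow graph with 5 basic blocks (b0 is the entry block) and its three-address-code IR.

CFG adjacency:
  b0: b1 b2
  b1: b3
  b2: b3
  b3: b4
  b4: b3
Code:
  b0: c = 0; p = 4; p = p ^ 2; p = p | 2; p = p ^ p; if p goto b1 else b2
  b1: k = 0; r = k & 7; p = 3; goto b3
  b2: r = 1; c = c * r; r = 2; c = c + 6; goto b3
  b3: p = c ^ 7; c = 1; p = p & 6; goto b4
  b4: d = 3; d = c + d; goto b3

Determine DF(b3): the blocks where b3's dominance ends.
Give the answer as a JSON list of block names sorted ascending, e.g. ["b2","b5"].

idom tree: b1←b0 b2←b0 b3←b0 b4←b3
Dom at joins:
  b3: preds {b1,b2,b4}: {b0,b1} ∩ {b0,b2} ∩ {b0,b3,b4} = {b0}; idom=b0

DF walk-up:
  b3←b1: walk b1 to b0
  b3←b2: walk b2 to b0
  b3←b4: walk b4→b3 to b0
  DF(b0)=∅
  DF(b1)={b3}
  DF(b2)={b3}
  DF(b3)={b3}
  DF(b4)={b3}

DF(b3) = ["b3"]

Answer: ["b3"]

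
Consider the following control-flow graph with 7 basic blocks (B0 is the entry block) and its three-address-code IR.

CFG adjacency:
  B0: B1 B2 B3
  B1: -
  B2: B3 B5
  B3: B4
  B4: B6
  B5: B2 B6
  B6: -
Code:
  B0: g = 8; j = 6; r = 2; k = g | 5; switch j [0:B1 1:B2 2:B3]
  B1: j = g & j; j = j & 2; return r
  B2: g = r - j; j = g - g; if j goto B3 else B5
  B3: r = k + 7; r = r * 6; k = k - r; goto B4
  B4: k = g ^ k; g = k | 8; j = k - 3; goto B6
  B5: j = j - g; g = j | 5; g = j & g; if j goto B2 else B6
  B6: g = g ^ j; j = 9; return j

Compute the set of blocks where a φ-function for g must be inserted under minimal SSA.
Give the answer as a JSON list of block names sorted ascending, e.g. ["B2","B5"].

Answer: ["B2", "B3", "B6"]

Analysis:
idom tree: B1←B0 B2←B0 B3←B0 B4←B3 B5←B2 B6←B0
Dom at joins:
  B2: preds {B0,B5}: {B0} ∩ {B0,B2,B5} = {B0}; idom=B0
  B3: preds {B0,B2}: {B0} ∩ {B0,B2} = {B0}; idom=B0
  B6: preds {B4,B5}: {B0,B3,B4} ∩ {B0,B2,B5} = {B0}; idom=B0

DF walk-up:
  B2←B0: walk · to B0
  B2←B5: walk B5→B2 to B0
  B3←B0: walk · to B0
  B3←B2: walk B2 to B0
  B6←B4: walk B4→B3 to B0
  B6←B5: walk B5→B2 to B0
  B0: DF=∅
  B1: DF=∅
  B2: DF={B2,B3,B6}
  B3: DF={B6}
  B4: DF={B6}
  B5: DF={B2,B6}
  B6: DF=∅

φ for g: defs {B0,B2,B4,B5,B6}
  DF⁺ = {B2,B3,B6}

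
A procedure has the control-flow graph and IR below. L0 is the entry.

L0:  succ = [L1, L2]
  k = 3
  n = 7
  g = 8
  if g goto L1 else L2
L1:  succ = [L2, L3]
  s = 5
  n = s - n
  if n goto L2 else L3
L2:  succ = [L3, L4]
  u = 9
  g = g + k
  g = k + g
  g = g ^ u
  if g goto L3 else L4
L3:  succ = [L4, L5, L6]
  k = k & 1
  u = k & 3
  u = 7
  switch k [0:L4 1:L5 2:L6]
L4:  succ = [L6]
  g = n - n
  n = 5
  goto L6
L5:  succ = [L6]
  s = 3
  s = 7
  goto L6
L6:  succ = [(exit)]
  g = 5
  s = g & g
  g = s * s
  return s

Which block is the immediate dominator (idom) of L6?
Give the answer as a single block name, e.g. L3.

Answer: L0

Derivation:
idom tree: L1←L0 L2←L0 L3←L0 L4←L0 L5←L3 L6←L0
Join-block Dom:
  L2: preds {L0,L1}: {L0} ∩ {L0,L1} = {L0}; idom=L0
  L3: preds {L1,L2}: {L0,L1} ∩ {L0,L2} = {L0}; idom=L0
  L4: preds {L2,L3}: {L0,L2} ∩ {L0,L3} = {L0}; idom=L0
  L6: preds {L3,L4,L5}: {L0,L3} ∩ {L0,L4} ∩ {L0,L3,L5} = {L0}; idom=L0

idom(L6) = L0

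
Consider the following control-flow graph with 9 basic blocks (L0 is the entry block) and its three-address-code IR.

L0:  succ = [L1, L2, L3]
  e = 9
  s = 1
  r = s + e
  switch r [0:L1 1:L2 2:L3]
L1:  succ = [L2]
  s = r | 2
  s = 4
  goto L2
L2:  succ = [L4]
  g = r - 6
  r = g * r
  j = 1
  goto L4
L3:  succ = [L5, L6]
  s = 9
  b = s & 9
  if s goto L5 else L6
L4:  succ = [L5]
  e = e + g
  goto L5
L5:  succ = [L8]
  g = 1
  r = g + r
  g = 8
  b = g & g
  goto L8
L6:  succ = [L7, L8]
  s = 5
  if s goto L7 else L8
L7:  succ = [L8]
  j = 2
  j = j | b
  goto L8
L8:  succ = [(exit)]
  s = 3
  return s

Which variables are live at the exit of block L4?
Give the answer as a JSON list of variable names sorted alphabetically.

def/use:
  L0: {e,r,s} / ∅
  L1: {s} / {r}
  L2: {g,j,r} / {r}
  L3: {b,s} / ∅
  L4: {e} / {e,g}
  L5: {b,g,r} / {r}
  L6: {s} / ∅
  L7: {j} / {b}
  L8: {s} / ∅

Liveness:
  L0: in=∅ out={e,r}
  L1: in={e,r} out={e,r}
  L2: in={e,r} out={e,g,r}
  L3: in={r} out={b,r}
  L4: in={e,g,r} out={r}
  L5: in={r} out=∅
  L6: in={b} out={b}
  L7: in={b} out=∅
  L8: in=∅ out=∅

live-out(L4) = ["r"]

Answer: ["r"]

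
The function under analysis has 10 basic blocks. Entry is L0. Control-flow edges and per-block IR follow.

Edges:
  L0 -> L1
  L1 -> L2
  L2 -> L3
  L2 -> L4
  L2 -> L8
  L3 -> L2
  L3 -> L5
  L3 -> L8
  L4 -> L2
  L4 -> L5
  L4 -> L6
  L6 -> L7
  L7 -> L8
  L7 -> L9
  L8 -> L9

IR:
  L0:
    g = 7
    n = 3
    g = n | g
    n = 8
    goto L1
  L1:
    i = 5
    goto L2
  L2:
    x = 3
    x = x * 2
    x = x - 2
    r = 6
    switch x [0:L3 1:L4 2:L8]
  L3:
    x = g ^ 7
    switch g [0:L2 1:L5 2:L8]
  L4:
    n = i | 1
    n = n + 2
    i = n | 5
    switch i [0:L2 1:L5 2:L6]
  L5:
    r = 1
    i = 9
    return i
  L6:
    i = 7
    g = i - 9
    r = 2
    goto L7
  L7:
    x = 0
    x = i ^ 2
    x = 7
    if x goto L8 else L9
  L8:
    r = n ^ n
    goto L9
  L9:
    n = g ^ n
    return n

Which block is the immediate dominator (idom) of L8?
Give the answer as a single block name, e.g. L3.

Answer: L2

Working:
idom tree: L1←L0 L2←L1 L3←L2 L4←L2 L5←L2 L6←L4 L7←L6 L8←L2 L9←L2
Dom∩ at merges:
  L2: preds {L1,L3,L4}: {L0,L1} ∩ {L0,L1,L2,L3} ∩ {L0,L1,L2,L4} = {L0,L1}; idom=L1
  L5: preds {L3,L4}: {L0,L1,L2,L3} ∩ {L0,L1,L2,L4} = {L0,L1,L2}; idom=L2
  L8: preds {L2,L3,L7}: {L0,L1,L2} ∩ {L0,L1,L2,L3} ∩ {L0,L1,L2,L4,L6,L7} = {L0,L1,L2}; idom=L2
  L9: preds {L7,L8}: {L0,L1,L2,L4,L6,L7} ∩ {L0,L1,L2,L8} = {L0,L1,L2}; idom=L2

idom(L8) = L2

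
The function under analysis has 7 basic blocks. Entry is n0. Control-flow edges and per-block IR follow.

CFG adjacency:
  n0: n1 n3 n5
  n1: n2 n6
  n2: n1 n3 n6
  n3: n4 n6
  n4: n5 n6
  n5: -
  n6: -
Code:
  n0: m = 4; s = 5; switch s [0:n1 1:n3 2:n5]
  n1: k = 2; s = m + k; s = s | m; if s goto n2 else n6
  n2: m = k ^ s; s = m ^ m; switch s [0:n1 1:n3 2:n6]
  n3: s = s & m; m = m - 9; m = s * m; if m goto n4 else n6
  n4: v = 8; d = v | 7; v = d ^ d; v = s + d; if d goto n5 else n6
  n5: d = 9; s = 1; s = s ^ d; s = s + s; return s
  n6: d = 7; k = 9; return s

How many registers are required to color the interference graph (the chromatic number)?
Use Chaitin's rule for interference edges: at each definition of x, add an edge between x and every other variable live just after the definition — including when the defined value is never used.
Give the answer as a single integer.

Answer: 3

Derivation:
Per-block:
  n0 def {m,s} use ∅
  n1 def {k,s} use {m}
  n2 def {m,s} use {k,s}
  n3 def {m,s} use {m,s}
  n4 def {d,v} use {s}
  n5 def {d,s} use ∅
  n6 def {d,k} use {s}

Live sets:
  live n0: ∅→{m,s}
  live n1: {m}→{k,s}
  live n2: {k,s}→{m,s}
  live n3: {m,s}→{s}
  live n4: {s}→{s}
  live n5: ∅→∅
  live n6: {s}→∅

Interference:
  d↔{s,v}
  k↔{m,s}
  m↔{k,s}
  s↔{d,k,m,v}
  v↔{d,s}

Chromatic number:
  clique {d,s,v} ⇒ need ≥ 3
  assign d→c1 k→c1 m→c2 s→c0 v→c2 — no edge inside a register ⇒ χ ≤ 3
  χ = 3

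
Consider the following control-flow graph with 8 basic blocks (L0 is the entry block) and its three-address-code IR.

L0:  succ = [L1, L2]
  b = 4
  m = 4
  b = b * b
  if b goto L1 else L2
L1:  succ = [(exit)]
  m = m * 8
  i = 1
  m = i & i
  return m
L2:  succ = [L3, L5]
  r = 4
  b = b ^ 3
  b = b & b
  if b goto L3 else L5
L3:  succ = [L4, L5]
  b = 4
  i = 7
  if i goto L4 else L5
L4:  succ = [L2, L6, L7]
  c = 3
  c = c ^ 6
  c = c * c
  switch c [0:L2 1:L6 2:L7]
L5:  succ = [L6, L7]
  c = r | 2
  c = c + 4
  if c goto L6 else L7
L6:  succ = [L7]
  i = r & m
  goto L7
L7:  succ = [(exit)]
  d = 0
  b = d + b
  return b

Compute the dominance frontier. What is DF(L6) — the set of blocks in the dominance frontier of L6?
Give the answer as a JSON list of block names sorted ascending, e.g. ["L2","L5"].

idom tree: L1←L0 L2←L0 L3←L2 L4←L3 L5←L2 L6←L2 L7←L2
Dom at joins:
  L2: preds {L0,L4}: {L0} ∩ {L0,L2,L3,L4} = {L0}; idom=L0
  L5: preds {L2,L3}: {L0,L2} ∩ {L0,L2,L3} = {L0,L2}; idom=L2
  L6: preds {L4,L5}: {L0,L2,L3,L4} ∩ {L0,L2,L5} = {L0,L2}; idom=L2
  L7: preds {L4,L5,L6}: {L0,L2,L3,L4} ∩ {L0,L2,L5} ∩ {L0,L2,L6} = {L0,L2}; idom=L2

DF derivation:
  join L2 pred L0: · stop@L0
  join L2 pred L4: L4→L3→L2 stop@L0
  join L5 pred L2: · stop@L2
  join L5 pred L3: L3 stop@L2
  join L6 pred L4: L4→L3 stop@L2
  join L6 pred L5: L5 stop@L2
  join L7 pred L4: L4→L3 stop@L2
  join L7 pred L5: L5 stop@L2
  join L7 pred L6: L6 stop@L2
  L0 → ∅
  L1 → ∅
  L2 → {L2}
  L3 → {L2,L5,L6,L7}
  L4 → {L2,L6,L7}
  L5 → {L6,L7}
  L6 → {L7}
  L7 → ∅

DF(L6) = ["L7"]

Answer: ["L7"]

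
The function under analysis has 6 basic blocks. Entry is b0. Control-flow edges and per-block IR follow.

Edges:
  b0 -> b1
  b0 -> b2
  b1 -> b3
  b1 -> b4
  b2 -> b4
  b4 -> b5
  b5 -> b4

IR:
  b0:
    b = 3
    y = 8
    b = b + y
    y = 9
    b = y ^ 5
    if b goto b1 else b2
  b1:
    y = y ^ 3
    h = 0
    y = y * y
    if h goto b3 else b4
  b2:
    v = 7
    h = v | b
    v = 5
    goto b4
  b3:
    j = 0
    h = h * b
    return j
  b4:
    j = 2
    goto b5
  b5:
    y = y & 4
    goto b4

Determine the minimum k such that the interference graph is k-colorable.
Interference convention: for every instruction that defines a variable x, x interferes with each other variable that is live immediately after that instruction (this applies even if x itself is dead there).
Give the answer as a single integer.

Answer: 4

Derivation:
def/use:
  b0 def {b,y} use ∅
  b1 def {h,y} use {y}
  b2 def {h,v} use {b}
  b3 def {h,j} use {b,h}
  b4 def {j} use ∅
  b5 def {y} use {y}

Liveness:
  b0 li=∅ lo={b,y}
  b1 li={b,y} lo={b,h,y}
  b2 li={b,y} lo={y}
  b3 li={b,h} lo=∅
  b4 li={y} lo={y}
  b5 li={y} lo={y}

Conflict graph:
  b — {h,j,v,y}
  h — {b,j,y}
  j — {b,h,y}
  v — {b,y}
  y — {b,h,j,v}

Colouring:
  lower bound: {b,h,j,y} mutually conflict ⇒ χ ≥ 4
  4-colouring: R0={b}  R1={y}  R2={h,v}  R3={j}
  χ = 4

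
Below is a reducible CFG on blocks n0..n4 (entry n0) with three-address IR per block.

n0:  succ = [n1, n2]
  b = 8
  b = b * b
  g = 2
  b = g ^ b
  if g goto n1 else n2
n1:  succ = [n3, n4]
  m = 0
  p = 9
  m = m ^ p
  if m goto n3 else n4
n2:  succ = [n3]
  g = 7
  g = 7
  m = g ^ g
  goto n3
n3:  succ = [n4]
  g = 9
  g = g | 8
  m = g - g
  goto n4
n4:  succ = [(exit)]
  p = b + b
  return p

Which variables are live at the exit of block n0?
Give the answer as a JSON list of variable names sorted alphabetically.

Per-block:
  n0: {b,g} / ∅
  n1: {m,p} / ∅
  n2: {g,m} / ∅
  n3: {g,m} / ∅
  n4: {p} / {b}

Live sets:
  n0 li=∅ lo={b}
  n1 li={b} lo={b}
  n2 li={b} lo={b}
  n3 li={b} lo={b}
  n4 li={b} lo=∅

live-out(n0) = ["b"]

Answer: ["b"]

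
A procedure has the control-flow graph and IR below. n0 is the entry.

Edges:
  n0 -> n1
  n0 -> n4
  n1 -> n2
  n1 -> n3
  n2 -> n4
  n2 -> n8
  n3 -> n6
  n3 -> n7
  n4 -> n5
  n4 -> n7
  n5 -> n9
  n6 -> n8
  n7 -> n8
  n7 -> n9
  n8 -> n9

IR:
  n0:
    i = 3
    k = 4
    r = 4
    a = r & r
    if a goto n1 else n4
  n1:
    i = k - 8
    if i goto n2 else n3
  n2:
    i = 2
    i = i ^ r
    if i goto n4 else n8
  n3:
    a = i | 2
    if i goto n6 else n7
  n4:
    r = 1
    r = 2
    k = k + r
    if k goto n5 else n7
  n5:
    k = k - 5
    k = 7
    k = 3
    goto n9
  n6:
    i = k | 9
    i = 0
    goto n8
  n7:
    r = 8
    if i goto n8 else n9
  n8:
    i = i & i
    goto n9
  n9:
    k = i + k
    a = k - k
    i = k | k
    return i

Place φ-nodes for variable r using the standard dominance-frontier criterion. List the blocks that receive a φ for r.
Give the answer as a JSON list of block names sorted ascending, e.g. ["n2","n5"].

idom tree: n1←n0 n2←n1 n3←n1 n4←n0 n5←n4 n6←n3 n7←n0 n8←n0 n9←n0
Dom∩ at merges:
  n4: preds {n0,n2}: {n0} ∩ {n0,n1,n2} = {n0}; idom=n0
  n7: preds {n3,n4}: {n0,n1,n3} ∩ {n0,n4} = {n0}; idom=n0
  n8: preds {n2,n6,n7}: {n0,n1,n2} ∩ {n0,n1,n3,n6} ∩ {n0,n7} = {n0}; idom=n0
  n9: preds {n5,n7,n8}: {n0,n4,n5} ∩ {n0,n7} ∩ {n0,n8} = {n0}; idom=n0

DF walk-up:
  n4←n0: walk · to n0
  n4←n2: walk n2→n1 to n0
  n7←n3: walk n3→n1 to n0
  n7←n4: walk n4 to n0
  n8←n2: walk n2→n1 to n0
  n8←n6: walk n6→n3→n1 to n0
  n8←n7: walk n7 to n0
  n9←n5: walk n5→n4 to n0
  n9←n7: walk n7 to n0
  n9←n8: walk n8 to n0
  DF(n0)=∅
  DF(n1)={n4,n7,n8}
  DF(n2)={n4,n8}
  DF(n3)={n7,n8}
  DF(n4)={n7,n9}
  DF(n5)={n9}
  DF(n6)={n8}
  DF(n7)={n8,n9}
  DF(n8)={n9}
  DF(n9)=∅

φ for r: defs {n0,n4,n7}
  DF⁺ = {n7,n8,n9}

Answer: ["n7", "n8", "n9"]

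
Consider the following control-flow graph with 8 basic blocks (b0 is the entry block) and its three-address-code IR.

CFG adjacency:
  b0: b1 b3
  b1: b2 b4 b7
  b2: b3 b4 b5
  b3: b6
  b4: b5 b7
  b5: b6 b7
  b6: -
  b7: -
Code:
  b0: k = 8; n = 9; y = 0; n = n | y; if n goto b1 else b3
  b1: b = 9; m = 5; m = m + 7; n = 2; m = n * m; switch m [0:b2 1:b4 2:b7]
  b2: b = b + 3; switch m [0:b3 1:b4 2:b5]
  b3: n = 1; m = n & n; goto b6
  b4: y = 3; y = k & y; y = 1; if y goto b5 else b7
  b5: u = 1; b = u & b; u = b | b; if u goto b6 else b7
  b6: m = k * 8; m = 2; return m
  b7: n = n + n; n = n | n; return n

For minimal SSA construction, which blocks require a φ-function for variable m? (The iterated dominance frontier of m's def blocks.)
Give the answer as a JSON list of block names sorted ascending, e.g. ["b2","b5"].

Answer: ["b3", "b6"]

Working:
idom tree: b1←b0 b2←b1 b3←b0 b4←b1 b5←b1 b6←b0 b7←b1
Dom∩ at merges:
  b3: preds {b0,b2}: {b0} ∩ {b0,b1,b2} = {b0}; idom=b0
  b4: preds {b1,b2}: {b0,b1} ∩ {b0,b1,b2} = {b0,b1}; idom=b1
  b5: preds {b2,b4}: {b0,b1,b2} ∩ {b0,b1,b4} = {b0,b1}; idom=b1
  b6: preds {b3,b5}: {b0,b3} ∩ {b0,b1,b5} = {b0}; idom=b0
  b7: preds {b1,b4,b5}: {b0,b1} ∩ {b0,b1,b4} ∩ {b0,b1,b5} = {b0,b1}; idom=b1

Frontier:
  join b3 pred b0: · stop@b0
  join b3 pred b2: b2→b1 stop@b0
  join b4 pred b1: · stop@b1
  join b4 pred b2: b2 stop@b1
  join b5 pred b2: b2 stop@b1
  join b5 pred b4: b4 stop@b1
  join b6 pred b3: b3 stop@b0
  join b6 pred b5: b5→b1 stop@b0
  join b7 pred b1: · stop@b1
  join b7 pred b4: b4 stop@b1
  join b7 pred b5: b5 stop@b1
  b0: DF=∅
  b1: DF={b3,b6}
  b2: DF={b3,b4,b5}
  b3: DF={b6}
  b4: DF={b5,b7}
  b5: DF={b6,b7}
  b6: DF=∅
  b7: DF=∅

φ for m: defs {b1,b3,b6}
  DF⁺ = {b3,b6}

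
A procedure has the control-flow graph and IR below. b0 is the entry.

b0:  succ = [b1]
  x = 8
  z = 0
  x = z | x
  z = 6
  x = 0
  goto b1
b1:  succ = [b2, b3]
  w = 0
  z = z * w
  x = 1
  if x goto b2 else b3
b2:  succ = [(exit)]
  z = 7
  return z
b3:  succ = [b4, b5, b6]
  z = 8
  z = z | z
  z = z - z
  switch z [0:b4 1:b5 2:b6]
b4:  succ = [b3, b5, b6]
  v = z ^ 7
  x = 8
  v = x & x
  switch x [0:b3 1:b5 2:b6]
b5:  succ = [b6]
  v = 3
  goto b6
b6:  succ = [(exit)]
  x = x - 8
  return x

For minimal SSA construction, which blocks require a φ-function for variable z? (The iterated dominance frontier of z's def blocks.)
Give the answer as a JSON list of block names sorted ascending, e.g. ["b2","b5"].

idom tree: b1←b0 b2←b1 b3←b1 b4←b3 b5←b3 b6←b3
Join-block Dom:
  b3: preds {b1,b4}: {b0,b1} ∩ {b0,b1,b3,b4} = {b0,b1}; idom=b1
  b5: preds {b3,b4}: {b0,b1,b3} ∩ {b0,b1,b3,b4} = {b0,b1,b3}; idom=b3
  b6: preds {b3,b4,b5}: {b0,b1,b3} ∩ {b0,b1,b3,b4} ∩ {b0,b1,b3,b5} = {b0,b1,b3}; idom=b3

DF walk-up:
  b3←b1: walk · to b1
  b3←b4: walk b4→b3 to b1
  b5←b3: walk · to b3
  b5←b4: walk b4 to b3
  b6←b3: walk · to b3
  b6←b4: walk b4 to b3
  b6←b5: walk b5 to b3
  b0: DF=∅
  b1: DF=∅
  b2: DF=∅
  b3: DF={b3}
  b4: DF={b3,b5,b6}
  b5: DF={b6}
  b6: DF=∅

φ for z: defs {b0,b1,b2,b3}
  DF⁺ = {b3}

Answer: ["b3"]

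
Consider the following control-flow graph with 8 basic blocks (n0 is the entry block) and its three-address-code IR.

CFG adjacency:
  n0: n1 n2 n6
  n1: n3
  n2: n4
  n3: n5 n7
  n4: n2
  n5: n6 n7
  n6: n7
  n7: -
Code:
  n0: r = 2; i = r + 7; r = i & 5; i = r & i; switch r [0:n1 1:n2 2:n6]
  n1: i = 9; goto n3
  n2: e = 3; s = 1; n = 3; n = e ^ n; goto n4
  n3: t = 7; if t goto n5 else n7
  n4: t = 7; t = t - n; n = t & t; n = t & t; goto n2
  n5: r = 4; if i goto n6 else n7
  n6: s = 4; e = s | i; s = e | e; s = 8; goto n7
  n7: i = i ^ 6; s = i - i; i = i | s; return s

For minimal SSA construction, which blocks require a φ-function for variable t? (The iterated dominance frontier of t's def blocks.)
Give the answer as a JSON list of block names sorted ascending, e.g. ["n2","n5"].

idom tree: n1←n0 n2←n0 n3←n1 n4←n2 n5←n3 n6←n0 n7←n0
Join-block Dom:
  n2: preds {n0,n4}: {n0} ∩ {n0,n2,n4} = {n0}; idom=n0
  n6: preds {n0,n5}: {n0} ∩ {n0,n1,n3,n5} = {n0}; idom=n0
  n7: preds {n3,n5,n6}: {n0,n1,n3} ∩ {n0,n1,n3,n5} ∩ {n0,n6} = {n0}; idom=n0

DF derivation:
  n2←n0: walk · to n0
  n2←n4: walk n4→n2 to n0
  n6←n0: walk · to n0
  n6←n5: walk n5→n3→n1 to n0
  n7←n3: walk n3→n1 to n0
  n7←n5: walk n5→n3→n1 to n0
  n7←n6: walk n6 to n0
  n0 → ∅
  n1 → {n6,n7}
  n2 → {n2}
  n3 → {n6,n7}
  n4 → {n2}
  n5 → {n6,n7}
  n6 → {n7}
  n7 → ∅

φ for t: defs {n3,n4}
  DF⁺ = {n2,n6,n7}

Answer: ["n2", "n6", "n7"]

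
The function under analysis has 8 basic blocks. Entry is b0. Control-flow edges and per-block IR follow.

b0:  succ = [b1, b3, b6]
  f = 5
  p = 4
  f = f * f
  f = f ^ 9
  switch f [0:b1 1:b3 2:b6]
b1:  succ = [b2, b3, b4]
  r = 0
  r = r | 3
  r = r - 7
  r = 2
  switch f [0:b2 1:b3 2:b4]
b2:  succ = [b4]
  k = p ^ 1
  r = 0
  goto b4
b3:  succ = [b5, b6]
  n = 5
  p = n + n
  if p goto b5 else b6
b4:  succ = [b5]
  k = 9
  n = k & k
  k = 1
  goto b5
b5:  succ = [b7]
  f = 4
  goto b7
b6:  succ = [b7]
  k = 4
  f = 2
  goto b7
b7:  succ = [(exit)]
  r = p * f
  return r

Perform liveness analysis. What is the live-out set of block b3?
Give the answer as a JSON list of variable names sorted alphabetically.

Per-block:
  b0 def {f,p} use ∅
  b1 def {r} use {f}
  b2 def {k,r} use {p}
  b3 def {n,p} use ∅
  b4 def {k,n} use ∅
  b5 def {f} use ∅
  b6 def {f,k} use ∅
  b7 def {r} use {f,p}

Liveness:
  b0: in=∅ out={f,p}
  b1: in={f,p} out={p}
  b2: in={p} out={p}
  b3: in=∅ out={p}
  b4: in={p} out={p}
  b5: in={p} out={f,p}
  b6: in={p} out={f,p}
  b7: in={f,p} out=∅

live-out(b3) = ["p"]

Answer: ["p"]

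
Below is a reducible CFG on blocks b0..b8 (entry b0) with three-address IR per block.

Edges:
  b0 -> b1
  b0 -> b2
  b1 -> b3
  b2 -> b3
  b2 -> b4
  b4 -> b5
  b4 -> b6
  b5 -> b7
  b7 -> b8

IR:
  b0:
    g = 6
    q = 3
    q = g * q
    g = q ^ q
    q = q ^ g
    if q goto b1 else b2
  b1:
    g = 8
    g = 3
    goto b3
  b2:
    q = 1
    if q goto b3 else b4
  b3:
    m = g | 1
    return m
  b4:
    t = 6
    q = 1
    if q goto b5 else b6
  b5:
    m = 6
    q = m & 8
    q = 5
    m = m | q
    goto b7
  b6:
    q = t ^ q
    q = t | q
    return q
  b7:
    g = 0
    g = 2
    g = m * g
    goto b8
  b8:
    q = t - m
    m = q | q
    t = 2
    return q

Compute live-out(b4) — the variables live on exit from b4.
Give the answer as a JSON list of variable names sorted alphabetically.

Per-block:
  b0: {g,q} / ∅
  b1: {g} / ∅
  b2: {q} / ∅
  b3: {m} / {g}
  b4: {q,t} / ∅
  b5: {m,q} / ∅
  b6: {q} / {q,t}
  b7: {g} / {m}
  b8: {m,q,t} / {m,t}

Live sets:
  live b0: ∅→{g}
  live b1: ∅→{g}
  live b2: {g}→{g}
  live b3: {g}→∅
  live b4: ∅→{q,t}
  live b5: {t}→{m,t}
  live b6: {q,t}→∅
  live b7: {m,t}→{m,t}
  live b8: {m,t}→∅

live-out(b4) = ["q", "t"]

Answer: ["q", "t"]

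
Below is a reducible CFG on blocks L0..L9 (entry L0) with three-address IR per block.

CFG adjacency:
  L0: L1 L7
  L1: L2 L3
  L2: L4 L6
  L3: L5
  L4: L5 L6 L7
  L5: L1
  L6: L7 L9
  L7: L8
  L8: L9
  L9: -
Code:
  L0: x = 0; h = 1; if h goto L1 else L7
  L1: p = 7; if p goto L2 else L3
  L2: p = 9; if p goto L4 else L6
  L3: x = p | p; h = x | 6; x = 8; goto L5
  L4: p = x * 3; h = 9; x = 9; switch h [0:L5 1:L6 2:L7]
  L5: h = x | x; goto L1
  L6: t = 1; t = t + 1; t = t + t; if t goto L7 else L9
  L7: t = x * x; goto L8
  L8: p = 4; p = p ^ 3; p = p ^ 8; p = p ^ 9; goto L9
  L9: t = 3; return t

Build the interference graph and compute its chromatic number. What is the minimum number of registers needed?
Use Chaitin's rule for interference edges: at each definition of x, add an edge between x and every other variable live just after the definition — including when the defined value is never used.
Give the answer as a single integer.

Answer: 2

Analysis:
Per-block:
  L0 def {h,x} use ∅
  L1 def {p} use ∅
  L2 def {p} use ∅
  L3 def {h,x} use {p}
  L4 def {h,p,x} use {x}
  L5 def {h} use {x}
  L6 def {t} use ∅
  L7 def {t} use {x}
  L8 def {p} use ∅
  L9 def {t} use ∅

Liveness:
  live L0: ∅→{x}
  live L1: {x}→{p,x}
  live L2: {x}→{x}
  live L3: {p}→{x}
  live L4: {x}→{x}
  live L5: {x}→{x}
  live L6: {x}→{x}
  live L7: {x}→∅
  live L8: ∅→∅
  live L9: ∅→∅

Interference:
  h: {x}
  p: {x}
  t: {x}
  x: {h,p,t}

Registers:
  lower bound: {h,x} mutually conflict ⇒ χ ≥ 2
  2-colouring: R0={x}  R1={h,p,t}
  χ = 2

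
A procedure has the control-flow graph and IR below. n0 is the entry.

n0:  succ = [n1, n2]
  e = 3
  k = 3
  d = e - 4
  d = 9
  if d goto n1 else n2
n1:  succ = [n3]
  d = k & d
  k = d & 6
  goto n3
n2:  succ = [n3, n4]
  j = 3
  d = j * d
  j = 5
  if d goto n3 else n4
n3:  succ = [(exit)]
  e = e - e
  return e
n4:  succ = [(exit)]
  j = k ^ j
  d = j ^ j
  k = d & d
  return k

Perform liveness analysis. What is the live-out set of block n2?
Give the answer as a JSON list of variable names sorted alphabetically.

Answer: ["e", "j", "k"]

Derivation:
Block summaries:
  n0: {d,e,k} / ∅
  n1: {d,k} / {d,k}
  n2: {d,j} / {d}
  n3: {e} / {e}
  n4: {d,j,k} / {j,k}

Backward fixpoint:
  n0 li=∅ lo={d,e,k}
  n1 li={d,e,k} lo={e}
  n2 li={d,e,k} lo={e,j,k}
  n3 li={e} lo=∅
  n4 li={j,k} lo=∅

live-out(n2) = ["e", "j", "k"]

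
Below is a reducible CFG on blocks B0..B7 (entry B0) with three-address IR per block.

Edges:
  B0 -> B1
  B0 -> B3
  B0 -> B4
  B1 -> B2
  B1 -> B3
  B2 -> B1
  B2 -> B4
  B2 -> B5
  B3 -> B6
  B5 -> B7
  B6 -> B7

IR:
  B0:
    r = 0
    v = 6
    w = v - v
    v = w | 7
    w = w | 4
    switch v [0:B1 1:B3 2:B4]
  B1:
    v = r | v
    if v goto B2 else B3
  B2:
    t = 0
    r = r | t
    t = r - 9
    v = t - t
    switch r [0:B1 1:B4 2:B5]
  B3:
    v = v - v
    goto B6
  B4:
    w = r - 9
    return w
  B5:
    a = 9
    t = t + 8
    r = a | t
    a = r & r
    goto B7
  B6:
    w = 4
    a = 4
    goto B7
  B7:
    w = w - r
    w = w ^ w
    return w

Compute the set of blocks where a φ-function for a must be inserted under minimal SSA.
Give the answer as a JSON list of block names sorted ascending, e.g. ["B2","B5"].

Answer: ["B7"]

Working:
idom tree: B1←B0 B2←B1 B3←B0 B4←B0 B5←B2 B6←B3 B7←B0
Join-block Dom:
  B1: preds {B0,B2}: {B0} ∩ {B0,B1,B2} = {B0}; idom=B0
  B3: preds {B0,B1}: {B0} ∩ {B0,B1} = {B0}; idom=B0
  B4: preds {B0,B2}: {B0} ∩ {B0,B1,B2} = {B0}; idom=B0
  B7: preds {B5,B6}: {B0,B1,B2,B5} ∩ {B0,B3,B6} = {B0}; idom=B0

DF walk-up:
  B1←B0: walk · to B0
  B1←B2: walk B2→B1 to B0
  B3←B0: walk · to B0
  B3←B1: walk B1 to B0
  B4←B0: walk · to B0
  B4←B2: walk B2→B1 to B0
  B7←B5: walk B5→B2→B1 to B0
  B7←B6: walk B6→B3 to B0
  B0 → ∅
  B1 → {B1,B3,B4,B7}
  B2 → {B1,B4,B7}
  B3 → {B7}
  B4 → ∅
  B5 → {B7}
  B6 → {B7}
  B7 → ∅

φ for a: defs {B5,B6}
  DF⁺ = {B7}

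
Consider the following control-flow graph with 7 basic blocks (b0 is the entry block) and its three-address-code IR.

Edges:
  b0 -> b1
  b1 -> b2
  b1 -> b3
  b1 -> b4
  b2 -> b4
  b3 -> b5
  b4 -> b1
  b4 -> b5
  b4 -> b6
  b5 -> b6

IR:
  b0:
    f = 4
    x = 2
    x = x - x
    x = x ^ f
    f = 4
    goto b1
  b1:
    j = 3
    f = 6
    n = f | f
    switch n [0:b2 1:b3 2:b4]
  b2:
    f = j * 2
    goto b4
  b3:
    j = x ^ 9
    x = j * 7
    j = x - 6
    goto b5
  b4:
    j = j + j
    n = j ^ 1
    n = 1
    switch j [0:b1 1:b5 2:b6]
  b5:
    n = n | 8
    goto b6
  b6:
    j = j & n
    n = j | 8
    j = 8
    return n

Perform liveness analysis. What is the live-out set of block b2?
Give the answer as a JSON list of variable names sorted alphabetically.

def/use:
  b0 def {f,x} use ∅
  b1 def {f,j,n} use ∅
  b2 def {f} use {j}
  b3 def {j,x} use {x}
  b4 def {j,n} use {j}
  b5 def {n} use {n}
  b6 def {j,n} use {j,n}

Backward fixpoint:
  b0 li=∅ lo={x}
  b1 li={x} lo={j,n,x}
  b2 li={j,x} lo={j,x}
  b3 li={n,x} lo={j,n}
  b4 li={j,x} lo={j,n,x}
  b5 li={j,n} lo={j,n}
  b6 li={j,n} lo=∅

live-out(b2) = ["j", "x"]

Answer: ["j", "x"]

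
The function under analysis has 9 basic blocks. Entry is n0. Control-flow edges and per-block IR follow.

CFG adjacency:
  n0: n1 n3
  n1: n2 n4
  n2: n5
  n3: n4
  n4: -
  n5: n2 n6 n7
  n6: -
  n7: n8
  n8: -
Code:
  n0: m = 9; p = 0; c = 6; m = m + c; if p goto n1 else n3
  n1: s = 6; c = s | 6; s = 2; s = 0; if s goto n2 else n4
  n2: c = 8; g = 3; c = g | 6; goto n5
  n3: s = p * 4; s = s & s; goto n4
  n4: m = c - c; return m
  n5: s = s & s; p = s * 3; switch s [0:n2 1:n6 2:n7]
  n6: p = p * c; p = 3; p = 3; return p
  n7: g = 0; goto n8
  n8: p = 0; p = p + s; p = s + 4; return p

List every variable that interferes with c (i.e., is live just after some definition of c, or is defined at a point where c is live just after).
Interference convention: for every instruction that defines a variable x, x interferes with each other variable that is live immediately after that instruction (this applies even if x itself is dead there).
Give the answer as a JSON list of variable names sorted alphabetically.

def/use:
  n0 def {c,m,p} use ∅
  n1 def {c,s} use ∅
  n2 def {c,g} use ∅
  n3 def {s} use {p}
  n4 def {m} use {c}
  n5 def {p,s} use {s}
  n6 def {p} use {c,p}
  n7 def {g} use ∅
  n8 def {p} use {s}

Liveness:
  live n0: ∅→{c,p}
  live n1: ∅→{c,s}
  live n2: {s}→{c,s}
  live n3: {c,p}→{c}
  live n4: {c}→∅
  live n5: {c,s}→{c,p,s}
  live n6: {c,p}→∅
  live n7: {s}→{s}
  live n8: {s}→∅

Conflict graph:
  c: {m,p,s}
  g: {s}
  m: {c,p}
  p: {c,m,s}
  s: {c,g,p}

N(c) = ["m", "p", "s"]

Answer: ["m", "p", "s"]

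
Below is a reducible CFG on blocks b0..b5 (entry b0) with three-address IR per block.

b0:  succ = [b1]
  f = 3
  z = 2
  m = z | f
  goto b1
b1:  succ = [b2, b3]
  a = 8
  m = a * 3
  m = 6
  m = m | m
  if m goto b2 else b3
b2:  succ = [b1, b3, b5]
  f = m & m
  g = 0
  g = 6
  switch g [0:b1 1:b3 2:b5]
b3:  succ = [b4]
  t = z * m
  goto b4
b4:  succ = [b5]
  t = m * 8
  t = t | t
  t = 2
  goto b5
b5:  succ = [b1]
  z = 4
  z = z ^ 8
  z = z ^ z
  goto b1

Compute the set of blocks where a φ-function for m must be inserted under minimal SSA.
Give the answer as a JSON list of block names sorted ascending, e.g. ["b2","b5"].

Answer: ["b1"]

Working:
idom tree: b1←b0 b2←b1 b3←b1 b4←b3 b5←b1
Join-block Dom:
  b1: preds {b0,b2,b5}: {b0} ∩ {b0,b1,b2} ∩ {b0,b1,b5} = {b0}; idom=b0
  b3: preds {b1,b2}: {b0,b1} ∩ {b0,b1,b2} = {b0,b1}; idom=b1
  b5: preds {b2,b4}: {b0,b1,b2} ∩ {b0,b1,b3,b4} = {b0,b1}; idom=b1

Frontier:
  b1←b0: walk · to b0
  b1←b2: walk b2→b1 to b0
  b1←b5: walk b5→b1 to b0
  b3←b1: walk · to b1
  b3←b2: walk b2 to b1
  b5←b2: walk b2 to b1
  b5←b4: walk b4→b3 to b1
  b0: DF=∅
  b1: DF={b1}
  b2: DF={b1,b3,b5}
  b3: DF={b5}
  b4: DF={b5}
  b5: DF={b1}

φ for m: defs {b0,b1}
  DF⁺ = {b1}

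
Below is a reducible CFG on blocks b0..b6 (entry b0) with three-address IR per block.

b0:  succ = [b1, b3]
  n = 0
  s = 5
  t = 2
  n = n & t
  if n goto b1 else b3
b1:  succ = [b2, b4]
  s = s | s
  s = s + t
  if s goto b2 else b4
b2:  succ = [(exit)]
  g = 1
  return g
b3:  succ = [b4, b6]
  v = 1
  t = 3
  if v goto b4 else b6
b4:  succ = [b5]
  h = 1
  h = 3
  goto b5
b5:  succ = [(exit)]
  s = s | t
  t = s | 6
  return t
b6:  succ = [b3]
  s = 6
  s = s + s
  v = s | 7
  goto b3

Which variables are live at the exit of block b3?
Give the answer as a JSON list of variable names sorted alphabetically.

Per-block:
  b0 def {n,s,t} use ∅
  b1 def {s} use {s,t}
  b2 def {g} use ∅
  b3 def {t,v} use ∅
  b4 def {h} use ∅
  b5 def {s,t} use {s,t}
  b6 def {s,v} use ∅

Liveness:
  live b0: ∅→{s,t}
  live b1: {s,t}→{s,t}
  live b2: ∅→∅
  live b3: {s}→{s,t}
  live b4: {s,t}→{s,t}
  live b5: {s,t}→∅
  live b6: ∅→{s}

live-out(b3) = ["s", "t"]

Answer: ["s", "t"]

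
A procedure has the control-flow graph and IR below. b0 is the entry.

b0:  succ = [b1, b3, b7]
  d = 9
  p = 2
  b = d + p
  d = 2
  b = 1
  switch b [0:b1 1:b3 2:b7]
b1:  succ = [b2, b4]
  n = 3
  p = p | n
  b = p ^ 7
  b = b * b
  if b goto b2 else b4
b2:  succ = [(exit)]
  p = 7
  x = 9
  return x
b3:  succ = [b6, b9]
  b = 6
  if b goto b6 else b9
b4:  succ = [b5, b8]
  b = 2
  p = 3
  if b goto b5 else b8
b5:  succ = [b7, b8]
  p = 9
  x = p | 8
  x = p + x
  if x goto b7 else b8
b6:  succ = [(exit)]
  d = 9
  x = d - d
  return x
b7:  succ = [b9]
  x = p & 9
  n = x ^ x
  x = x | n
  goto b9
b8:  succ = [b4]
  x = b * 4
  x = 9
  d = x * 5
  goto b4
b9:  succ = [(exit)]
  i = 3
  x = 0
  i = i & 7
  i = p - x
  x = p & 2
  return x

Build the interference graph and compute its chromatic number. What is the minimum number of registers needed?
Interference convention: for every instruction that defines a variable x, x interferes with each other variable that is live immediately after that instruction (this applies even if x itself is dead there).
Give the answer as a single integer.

def/use:
  b0: def={b,d,p} ue=∅
  b1: def={b,n,p} ue={p}
  b2: def={p,x} ue=∅
  b3: def={b} ue=∅
  b4: def={b,p} ue=∅
  b5: def={p,x} ue=∅
  b6: def={d,x} ue=∅
  b7: def={n,x} ue={p}
  b8: def={d,x} ue={b}
  b9: def={i,x} ue={p}

Backward fixpoint:
  b0 li=∅ lo={p}
  b1 li={p} lo=∅
  b2 li=∅ lo=∅
  b3 li={p} lo={p}
  b4 li=∅ lo={b}
  b5 li={b} lo={b,p}
  b6 li=∅ lo=∅
  b7 li={p} lo={p}
  b8 li={b} lo=∅
  b9 li={p} lo=∅

Interference:
  b: {p,x}
  d: {p}
  i: {p,x}
  n: {p,x}
  p: {b,d,i,n,x}
  x: {b,i,n,p}

Registers:
  lower bound: {b,p,x} mutually conflict ⇒ χ ≥ 3
  assign b→R2 d→R1 i→R2 n→R2 p→R0 x→R1 — no edge inside a register ⇒ χ ≤ 3
  χ = 3

Answer: 3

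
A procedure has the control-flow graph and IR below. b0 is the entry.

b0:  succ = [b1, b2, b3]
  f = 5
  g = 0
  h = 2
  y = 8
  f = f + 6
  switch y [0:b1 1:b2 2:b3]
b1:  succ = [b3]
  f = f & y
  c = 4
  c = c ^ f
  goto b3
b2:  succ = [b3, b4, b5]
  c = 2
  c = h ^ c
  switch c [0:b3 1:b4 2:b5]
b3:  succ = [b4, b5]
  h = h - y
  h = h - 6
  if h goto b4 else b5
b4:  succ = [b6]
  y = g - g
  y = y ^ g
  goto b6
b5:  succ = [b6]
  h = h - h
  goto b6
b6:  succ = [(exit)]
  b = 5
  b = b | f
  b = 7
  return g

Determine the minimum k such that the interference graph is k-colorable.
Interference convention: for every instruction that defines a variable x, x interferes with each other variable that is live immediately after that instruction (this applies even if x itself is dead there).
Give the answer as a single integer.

Answer: 5

Working:
def/use:
  b0 def {f,g,h,y} use ∅
  b1 def {c,f} use {f,y}
  b2 def {c} use {h}
  b3 def {h} use {h,y}
  b4 def {y} use {g}
  b5 def {h} use {h}
  b6 def {b} use {f,g}

Backward fixpoint:
  live b0: ∅→{f,g,h,y}
  live b1: {f,g,h,y}→{f,g,h,y}
  live b2: {f,g,h,y}→{f,g,h,y}
  live b3: {f,g,h,y}→{f,g,h}
  live b4: {f,g}→{f,g}
  live b5: {f,g,h}→{f,g}
  live b6: {f,g}→∅

Interference:
  b — {f,g}
  c — {f,g,h,y}
  f — {b,c,g,h,y}
  g — {b,c,f,h,y}
  h — {c,f,g,y}
  y — {c,f,g,h}

Colouring:
  lower bound: {c,f,g,h,y} mutually conflict ⇒ χ ≥ 5
  assign b→r2 c→r2 f→r0 g→r1 h→r3 y→r4 — no edge inside a register ⇒ χ ≤ 5
  χ = 5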